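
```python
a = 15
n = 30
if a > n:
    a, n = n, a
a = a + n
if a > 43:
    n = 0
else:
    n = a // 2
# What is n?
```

Answer: 0

Derivation:
Trace (tracking n):
a = 15  # -> a = 15
n = 30  # -> n = 30
if a > n:  # condition is False
a = a + n  # -> a = 45
if a > 43:  # condition is True
    n = 0  # -> n = 0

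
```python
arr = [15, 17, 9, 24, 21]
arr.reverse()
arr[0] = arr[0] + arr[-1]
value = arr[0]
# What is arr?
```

Answer: [36, 24, 9, 17, 15]

Derivation:
Trace (tracking arr):
arr = [15, 17, 9, 24, 21]  # -> arr = [15, 17, 9, 24, 21]
arr.reverse()  # -> arr = [21, 24, 9, 17, 15]
arr[0] = arr[0] + arr[-1]  # -> arr = [36, 24, 9, 17, 15]
value = arr[0]  # -> value = 36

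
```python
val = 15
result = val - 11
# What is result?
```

Answer: 4

Derivation:
Trace (tracking result):
val = 15  # -> val = 15
result = val - 11  # -> result = 4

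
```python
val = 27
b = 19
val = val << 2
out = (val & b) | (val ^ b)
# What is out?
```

Answer: 127

Derivation:
Trace (tracking out):
val = 27  # -> val = 27
b = 19  # -> b = 19
val = val << 2  # -> val = 108
out = val & b | val ^ b  # -> out = 127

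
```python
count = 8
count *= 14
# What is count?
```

Trace (tracking count):
count = 8  # -> count = 8
count *= 14  # -> count = 112

Answer: 112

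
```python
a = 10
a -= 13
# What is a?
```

Trace (tracking a):
a = 10  # -> a = 10
a -= 13  # -> a = -3

Answer: -3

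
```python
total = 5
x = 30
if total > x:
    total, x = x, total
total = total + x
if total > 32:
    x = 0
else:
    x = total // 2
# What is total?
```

Trace (tracking total):
total = 5  # -> total = 5
x = 30  # -> x = 30
if total > x:  # condition is False
total = total + x  # -> total = 35
if total > 32:  # condition is True
    x = 0  # -> x = 0

Answer: 35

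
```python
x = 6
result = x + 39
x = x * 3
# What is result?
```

Answer: 45

Derivation:
Trace (tracking result):
x = 6  # -> x = 6
result = x + 39  # -> result = 45
x = x * 3  # -> x = 18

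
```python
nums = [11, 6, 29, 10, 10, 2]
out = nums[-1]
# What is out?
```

Answer: 2

Derivation:
Trace (tracking out):
nums = [11, 6, 29, 10, 10, 2]  # -> nums = [11, 6, 29, 10, 10, 2]
out = nums[-1]  # -> out = 2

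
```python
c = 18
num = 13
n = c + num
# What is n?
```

Trace (tracking n):
c = 18  # -> c = 18
num = 13  # -> num = 13
n = c + num  # -> n = 31

Answer: 31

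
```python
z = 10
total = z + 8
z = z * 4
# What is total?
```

Trace (tracking total):
z = 10  # -> z = 10
total = z + 8  # -> total = 18
z = z * 4  # -> z = 40

Answer: 18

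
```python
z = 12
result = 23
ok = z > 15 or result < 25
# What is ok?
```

Answer: True

Derivation:
Trace (tracking ok):
z = 12  # -> z = 12
result = 23  # -> result = 23
ok = z > 15 or result < 25  # -> ok = True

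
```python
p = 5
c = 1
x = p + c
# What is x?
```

Answer: 6

Derivation:
Trace (tracking x):
p = 5  # -> p = 5
c = 1  # -> c = 1
x = p + c  # -> x = 6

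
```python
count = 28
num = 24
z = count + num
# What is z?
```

Answer: 52

Derivation:
Trace (tracking z):
count = 28  # -> count = 28
num = 24  # -> num = 24
z = count + num  # -> z = 52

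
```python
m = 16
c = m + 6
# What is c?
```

Answer: 22

Derivation:
Trace (tracking c):
m = 16  # -> m = 16
c = m + 6  # -> c = 22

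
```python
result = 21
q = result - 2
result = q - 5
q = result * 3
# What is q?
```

Trace (tracking q):
result = 21  # -> result = 21
q = result - 2  # -> q = 19
result = q - 5  # -> result = 14
q = result * 3  # -> q = 42

Answer: 42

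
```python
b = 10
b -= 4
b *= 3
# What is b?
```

Answer: 18

Derivation:
Trace (tracking b):
b = 10  # -> b = 10
b -= 4  # -> b = 6
b *= 3  # -> b = 18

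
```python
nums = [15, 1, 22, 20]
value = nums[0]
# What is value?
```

Answer: 15

Derivation:
Trace (tracking value):
nums = [15, 1, 22, 20]  # -> nums = [15, 1, 22, 20]
value = nums[0]  # -> value = 15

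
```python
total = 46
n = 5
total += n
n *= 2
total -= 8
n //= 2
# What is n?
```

Answer: 5

Derivation:
Trace (tracking n):
total = 46  # -> total = 46
n = 5  # -> n = 5
total += n  # -> total = 51
n *= 2  # -> n = 10
total -= 8  # -> total = 43
n //= 2  # -> n = 5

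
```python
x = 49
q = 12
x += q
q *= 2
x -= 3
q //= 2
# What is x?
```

Trace (tracking x):
x = 49  # -> x = 49
q = 12  # -> q = 12
x += q  # -> x = 61
q *= 2  # -> q = 24
x -= 3  # -> x = 58
q //= 2  # -> q = 12

Answer: 58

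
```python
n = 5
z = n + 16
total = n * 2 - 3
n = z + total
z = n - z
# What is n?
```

Answer: 28

Derivation:
Trace (tracking n):
n = 5  # -> n = 5
z = n + 16  # -> z = 21
total = n * 2 - 3  # -> total = 7
n = z + total  # -> n = 28
z = n - z  # -> z = 7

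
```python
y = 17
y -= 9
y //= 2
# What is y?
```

Trace (tracking y):
y = 17  # -> y = 17
y -= 9  # -> y = 8
y //= 2  # -> y = 4

Answer: 4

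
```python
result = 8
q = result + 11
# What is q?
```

Answer: 19

Derivation:
Trace (tracking q):
result = 8  # -> result = 8
q = result + 11  # -> q = 19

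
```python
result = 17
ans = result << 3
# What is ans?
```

Answer: 136

Derivation:
Trace (tracking ans):
result = 17  # -> result = 17
ans = result << 3  # -> ans = 136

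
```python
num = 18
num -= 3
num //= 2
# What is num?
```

Trace (tracking num):
num = 18  # -> num = 18
num -= 3  # -> num = 15
num //= 2  # -> num = 7

Answer: 7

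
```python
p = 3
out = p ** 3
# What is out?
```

Answer: 27

Derivation:
Trace (tracking out):
p = 3  # -> p = 3
out = p ** 3  # -> out = 27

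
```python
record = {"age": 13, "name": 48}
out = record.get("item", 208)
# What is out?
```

Answer: 208

Derivation:
Trace (tracking out):
record = {'age': 13, 'name': 48}  # -> record = {'age': 13, 'name': 48}
out = record.get('item', 208)  # -> out = 208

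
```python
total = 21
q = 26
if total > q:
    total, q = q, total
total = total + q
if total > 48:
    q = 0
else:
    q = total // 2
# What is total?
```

Answer: 47

Derivation:
Trace (tracking total):
total = 21  # -> total = 21
q = 26  # -> q = 26
if total > q:  # condition is False
total = total + q  # -> total = 47
if total > 48:  # condition is False
else:
    q = total // 2  # -> q = 23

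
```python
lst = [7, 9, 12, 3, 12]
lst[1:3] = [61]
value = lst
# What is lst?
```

Answer: [7, 61, 3, 12]

Derivation:
Trace (tracking lst):
lst = [7, 9, 12, 3, 12]  # -> lst = [7, 9, 12, 3, 12]
lst[1:3] = [61]  # -> lst = [7, 61, 3, 12]
value = lst  # -> value = [7, 61, 3, 12]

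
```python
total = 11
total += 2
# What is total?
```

Trace (tracking total):
total = 11  # -> total = 11
total += 2  # -> total = 13

Answer: 13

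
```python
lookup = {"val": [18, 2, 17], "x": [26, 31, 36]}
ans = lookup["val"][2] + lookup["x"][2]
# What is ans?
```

Answer: 53

Derivation:
Trace (tracking ans):
lookup = {'val': [18, 2, 17], 'x': [26, 31, 36]}  # -> lookup = {'val': [18, 2, 17], 'x': [26, 31, 36]}
ans = lookup['val'][2] + lookup['x'][2]  # -> ans = 53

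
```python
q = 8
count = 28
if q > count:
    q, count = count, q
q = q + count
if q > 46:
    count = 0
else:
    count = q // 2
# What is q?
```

Trace (tracking q):
q = 8  # -> q = 8
count = 28  # -> count = 28
if q > count:  # condition is False
q = q + count  # -> q = 36
if q > 46:  # condition is False
else:
    count = q // 2  # -> count = 18

Answer: 36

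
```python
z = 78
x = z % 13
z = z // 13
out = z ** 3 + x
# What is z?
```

Answer: 6

Derivation:
Trace (tracking z):
z = 78  # -> z = 78
x = z % 13  # -> x = 0
z = z // 13  # -> z = 6
out = z ** 3 + x  # -> out = 216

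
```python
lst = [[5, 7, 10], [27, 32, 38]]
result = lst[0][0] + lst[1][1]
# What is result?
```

Trace (tracking result):
lst = [[5, 7, 10], [27, 32, 38]]  # -> lst = [[5, 7, 10], [27, 32, 38]]
result = lst[0][0] + lst[1][1]  # -> result = 37

Answer: 37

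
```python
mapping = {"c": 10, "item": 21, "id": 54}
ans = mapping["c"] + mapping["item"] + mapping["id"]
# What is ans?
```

Answer: 85

Derivation:
Trace (tracking ans):
mapping = {'c': 10, 'item': 21, 'id': 54}  # -> mapping = {'c': 10, 'item': 21, 'id': 54}
ans = mapping['c'] + mapping['item'] + mapping['id']  # -> ans = 85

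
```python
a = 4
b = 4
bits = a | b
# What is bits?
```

Answer: 4

Derivation:
Trace (tracking bits):
a = 4  # -> a = 4
b = 4  # -> b = 4
bits = a | b  # -> bits = 4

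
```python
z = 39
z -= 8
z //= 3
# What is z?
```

Trace (tracking z):
z = 39  # -> z = 39
z -= 8  # -> z = 31
z //= 3  # -> z = 10

Answer: 10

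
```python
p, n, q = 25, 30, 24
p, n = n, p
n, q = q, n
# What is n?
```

Trace (tracking n):
p, n, q = (25, 30, 24)  # -> p = 25, n = 30, q = 24
p, n = (n, p)  # -> p = 30, n = 25
n, q = (q, n)  # -> n = 24, q = 25

Answer: 24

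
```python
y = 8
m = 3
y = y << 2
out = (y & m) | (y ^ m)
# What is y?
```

Trace (tracking y):
y = 8  # -> y = 8
m = 3  # -> m = 3
y = y << 2  # -> y = 32
out = y & m | y ^ m  # -> out = 35

Answer: 32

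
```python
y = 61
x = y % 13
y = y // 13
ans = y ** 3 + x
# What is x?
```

Answer: 9

Derivation:
Trace (tracking x):
y = 61  # -> y = 61
x = y % 13  # -> x = 9
y = y // 13  # -> y = 4
ans = y ** 3 + x  # -> ans = 73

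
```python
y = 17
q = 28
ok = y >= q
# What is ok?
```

Answer: False

Derivation:
Trace (tracking ok):
y = 17  # -> y = 17
q = 28  # -> q = 28
ok = y >= q  # -> ok = False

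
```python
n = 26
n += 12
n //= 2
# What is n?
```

Answer: 19

Derivation:
Trace (tracking n):
n = 26  # -> n = 26
n += 12  # -> n = 38
n //= 2  # -> n = 19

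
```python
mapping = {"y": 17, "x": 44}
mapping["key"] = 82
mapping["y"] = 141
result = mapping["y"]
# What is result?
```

Answer: 141

Derivation:
Trace (tracking result):
mapping = {'y': 17, 'x': 44}  # -> mapping = {'y': 17, 'x': 44}
mapping['key'] = 82  # -> mapping = {'y': 17, 'x': 44, 'key': 82}
mapping['y'] = 141  # -> mapping = {'y': 141, 'x': 44, 'key': 82}
result = mapping['y']  # -> result = 141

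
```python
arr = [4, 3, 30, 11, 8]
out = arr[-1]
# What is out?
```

Trace (tracking out):
arr = [4, 3, 30, 11, 8]  # -> arr = [4, 3, 30, 11, 8]
out = arr[-1]  # -> out = 8

Answer: 8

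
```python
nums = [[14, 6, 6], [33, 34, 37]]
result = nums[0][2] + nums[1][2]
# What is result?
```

Trace (tracking result):
nums = [[14, 6, 6], [33, 34, 37]]  # -> nums = [[14, 6, 6], [33, 34, 37]]
result = nums[0][2] + nums[1][2]  # -> result = 43

Answer: 43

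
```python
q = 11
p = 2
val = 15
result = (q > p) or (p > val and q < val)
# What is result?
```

Answer: True

Derivation:
Trace (tracking result):
q = 11  # -> q = 11
p = 2  # -> p = 2
val = 15  # -> val = 15
result = q > p or (p > val and q < val)  # -> result = True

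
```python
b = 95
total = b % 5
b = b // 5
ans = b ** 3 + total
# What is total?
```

Trace (tracking total):
b = 95  # -> b = 95
total = b % 5  # -> total = 0
b = b // 5  # -> b = 19
ans = b ** 3 + total  # -> ans = 6859

Answer: 0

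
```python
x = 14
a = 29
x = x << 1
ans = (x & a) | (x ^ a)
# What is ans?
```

Trace (tracking ans):
x = 14  # -> x = 14
a = 29  # -> a = 29
x = x << 1  # -> x = 28
ans = x & a | x ^ a  # -> ans = 29

Answer: 29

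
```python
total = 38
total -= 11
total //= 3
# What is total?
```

Answer: 9

Derivation:
Trace (tracking total):
total = 38  # -> total = 38
total -= 11  # -> total = 27
total //= 3  # -> total = 9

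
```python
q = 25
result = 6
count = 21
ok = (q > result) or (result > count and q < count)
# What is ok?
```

Trace (tracking ok):
q = 25  # -> q = 25
result = 6  # -> result = 6
count = 21  # -> count = 21
ok = q > result or (result > count and q < count)  # -> ok = True

Answer: True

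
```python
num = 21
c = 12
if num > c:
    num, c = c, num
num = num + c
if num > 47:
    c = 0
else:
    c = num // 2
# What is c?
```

Answer: 16

Derivation:
Trace (tracking c):
num = 21  # -> num = 21
c = 12  # -> c = 12
if num > c:  # condition is True
    num, c = (c, num)  # -> num = 12, c = 21
num = num + c  # -> num = 33
if num > 47:  # condition is False
else:
    c = num // 2  # -> c = 16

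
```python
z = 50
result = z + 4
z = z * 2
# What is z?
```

Answer: 100

Derivation:
Trace (tracking z):
z = 50  # -> z = 50
result = z + 4  # -> result = 54
z = z * 2  # -> z = 100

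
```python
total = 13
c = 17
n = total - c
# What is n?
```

Trace (tracking n):
total = 13  # -> total = 13
c = 17  # -> c = 17
n = total - c  # -> n = -4

Answer: -4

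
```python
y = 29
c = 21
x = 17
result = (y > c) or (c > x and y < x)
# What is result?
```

Trace (tracking result):
y = 29  # -> y = 29
c = 21  # -> c = 21
x = 17  # -> x = 17
result = y > c or (c > x and y < x)  # -> result = True

Answer: True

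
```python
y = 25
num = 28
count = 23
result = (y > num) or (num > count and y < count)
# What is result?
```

Trace (tracking result):
y = 25  # -> y = 25
num = 28  # -> num = 28
count = 23  # -> count = 23
result = y > num or (num > count and y < count)  # -> result = False

Answer: False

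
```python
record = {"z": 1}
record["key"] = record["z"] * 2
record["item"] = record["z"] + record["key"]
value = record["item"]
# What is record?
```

Answer: {'z': 1, 'key': 2, 'item': 3}

Derivation:
Trace (tracking record):
record = {'z': 1}  # -> record = {'z': 1}
record['key'] = record['z'] * 2  # -> record = {'z': 1, 'key': 2}
record['item'] = record['z'] + record['key']  # -> record = {'z': 1, 'key': 2, 'item': 3}
value = record['item']  # -> value = 3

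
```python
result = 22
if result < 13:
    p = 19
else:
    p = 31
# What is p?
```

Trace (tracking p):
result = 22  # -> result = 22
if result < 13:  # condition is False
else:
    p = 31  # -> p = 31

Answer: 31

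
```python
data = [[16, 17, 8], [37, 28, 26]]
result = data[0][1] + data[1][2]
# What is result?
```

Answer: 43

Derivation:
Trace (tracking result):
data = [[16, 17, 8], [37, 28, 26]]  # -> data = [[16, 17, 8], [37, 28, 26]]
result = data[0][1] + data[1][2]  # -> result = 43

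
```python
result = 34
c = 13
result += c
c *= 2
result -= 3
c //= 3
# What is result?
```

Trace (tracking result):
result = 34  # -> result = 34
c = 13  # -> c = 13
result += c  # -> result = 47
c *= 2  # -> c = 26
result -= 3  # -> result = 44
c //= 3  # -> c = 8

Answer: 44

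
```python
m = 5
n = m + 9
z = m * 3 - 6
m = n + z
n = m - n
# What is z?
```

Trace (tracking z):
m = 5  # -> m = 5
n = m + 9  # -> n = 14
z = m * 3 - 6  # -> z = 9
m = n + z  # -> m = 23
n = m - n  # -> n = 9

Answer: 9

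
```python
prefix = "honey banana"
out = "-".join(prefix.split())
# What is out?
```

Trace (tracking out):
prefix = 'honey banana'  # -> prefix = 'honey banana'
out = '-'.join(prefix.split())  # -> out = 'honey-banana'

Answer: 'honey-banana'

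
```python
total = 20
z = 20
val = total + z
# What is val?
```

Answer: 40

Derivation:
Trace (tracking val):
total = 20  # -> total = 20
z = 20  # -> z = 20
val = total + z  # -> val = 40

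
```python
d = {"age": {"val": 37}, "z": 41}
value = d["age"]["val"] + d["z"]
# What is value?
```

Answer: 78

Derivation:
Trace (tracking value):
d = {'age': {'val': 37}, 'z': 41}  # -> d = {'age': {'val': 37}, 'z': 41}
value = d['age']['val'] + d['z']  # -> value = 78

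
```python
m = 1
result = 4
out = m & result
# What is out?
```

Trace (tracking out):
m = 1  # -> m = 1
result = 4  # -> result = 4
out = m & result  # -> out = 0

Answer: 0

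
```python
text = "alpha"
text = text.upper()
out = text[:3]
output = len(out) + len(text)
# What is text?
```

Trace (tracking text):
text = 'alpha'  # -> text = 'alpha'
text = text.upper()  # -> text = 'ALPHA'
out = text[:3]  # -> out = 'ALP'
output = len(out) + len(text)  # -> output = 8

Answer: 'ALPHA'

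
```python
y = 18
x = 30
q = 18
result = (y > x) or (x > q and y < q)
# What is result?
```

Answer: False

Derivation:
Trace (tracking result):
y = 18  # -> y = 18
x = 30  # -> x = 30
q = 18  # -> q = 18
result = y > x or (x > q and y < q)  # -> result = False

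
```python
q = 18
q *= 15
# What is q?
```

Trace (tracking q):
q = 18  # -> q = 18
q *= 15  # -> q = 270

Answer: 270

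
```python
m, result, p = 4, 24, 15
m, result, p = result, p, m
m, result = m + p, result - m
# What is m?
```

Trace (tracking m):
m, result, p = (4, 24, 15)  # -> m = 4, result = 24, p = 15
m, result, p = (result, p, m)  # -> m = 24, result = 15, p = 4
m, result = (m + p, result - m)  # -> m = 28, result = -9

Answer: 28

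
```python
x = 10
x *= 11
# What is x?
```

Trace (tracking x):
x = 10  # -> x = 10
x *= 11  # -> x = 110

Answer: 110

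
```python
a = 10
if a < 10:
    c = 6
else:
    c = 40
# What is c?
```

Trace (tracking c):
a = 10  # -> a = 10
if a < 10:  # condition is False
else:
    c = 40  # -> c = 40

Answer: 40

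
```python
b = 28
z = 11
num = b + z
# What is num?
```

Trace (tracking num):
b = 28  # -> b = 28
z = 11  # -> z = 11
num = b + z  # -> num = 39

Answer: 39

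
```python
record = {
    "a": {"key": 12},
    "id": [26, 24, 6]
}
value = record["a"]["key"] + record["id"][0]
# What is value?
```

Answer: 38

Derivation:
Trace (tracking value):
record = {'a': {'key': 12}, 'id': [26, 24, 6]}  # -> record = {'a': {'key': 12}, 'id': [26, 24, 6]}
value = record['a']['key'] + record['id'][0]  # -> value = 38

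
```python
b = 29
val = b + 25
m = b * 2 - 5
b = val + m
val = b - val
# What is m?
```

Trace (tracking m):
b = 29  # -> b = 29
val = b + 25  # -> val = 54
m = b * 2 - 5  # -> m = 53
b = val + m  # -> b = 107
val = b - val  # -> val = 53

Answer: 53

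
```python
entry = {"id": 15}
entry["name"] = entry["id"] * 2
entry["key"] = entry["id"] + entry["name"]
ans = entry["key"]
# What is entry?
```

Trace (tracking entry):
entry = {'id': 15}  # -> entry = {'id': 15}
entry['name'] = entry['id'] * 2  # -> entry = {'id': 15, 'name': 30}
entry['key'] = entry['id'] + entry['name']  # -> entry = {'id': 15, 'name': 30, 'key': 45}
ans = entry['key']  # -> ans = 45

Answer: {'id': 15, 'name': 30, 'key': 45}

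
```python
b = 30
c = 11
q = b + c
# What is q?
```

Answer: 41

Derivation:
Trace (tracking q):
b = 30  # -> b = 30
c = 11  # -> c = 11
q = b + c  # -> q = 41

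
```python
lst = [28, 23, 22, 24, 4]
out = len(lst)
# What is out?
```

Trace (tracking out):
lst = [28, 23, 22, 24, 4]  # -> lst = [28, 23, 22, 24, 4]
out = len(lst)  # -> out = 5

Answer: 5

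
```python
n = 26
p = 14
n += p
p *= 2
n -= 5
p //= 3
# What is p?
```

Trace (tracking p):
n = 26  # -> n = 26
p = 14  # -> p = 14
n += p  # -> n = 40
p *= 2  # -> p = 28
n -= 5  # -> n = 35
p //= 3  # -> p = 9

Answer: 9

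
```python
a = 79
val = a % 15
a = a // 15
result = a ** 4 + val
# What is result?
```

Trace (tracking result):
a = 79  # -> a = 79
val = a % 15  # -> val = 4
a = a // 15  # -> a = 5
result = a ** 4 + val  # -> result = 629

Answer: 629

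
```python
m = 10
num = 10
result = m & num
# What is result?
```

Trace (tracking result):
m = 10  # -> m = 10
num = 10  # -> num = 10
result = m & num  # -> result = 10

Answer: 10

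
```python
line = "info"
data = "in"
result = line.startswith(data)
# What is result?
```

Trace (tracking result):
line = 'info'  # -> line = 'info'
data = 'in'  # -> data = 'in'
result = line.startswith(data)  # -> result = True

Answer: True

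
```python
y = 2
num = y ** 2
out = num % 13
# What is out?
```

Trace (tracking out):
y = 2  # -> y = 2
num = y ** 2  # -> num = 4
out = num % 13  # -> out = 4

Answer: 4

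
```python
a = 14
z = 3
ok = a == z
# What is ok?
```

Answer: False

Derivation:
Trace (tracking ok):
a = 14  # -> a = 14
z = 3  # -> z = 3
ok = a == z  # -> ok = False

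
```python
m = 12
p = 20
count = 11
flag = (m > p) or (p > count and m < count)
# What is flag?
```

Trace (tracking flag):
m = 12  # -> m = 12
p = 20  # -> p = 20
count = 11  # -> count = 11
flag = m > p or (p > count and m < count)  # -> flag = False

Answer: False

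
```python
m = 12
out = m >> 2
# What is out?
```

Trace (tracking out):
m = 12  # -> m = 12
out = m >> 2  # -> out = 3

Answer: 3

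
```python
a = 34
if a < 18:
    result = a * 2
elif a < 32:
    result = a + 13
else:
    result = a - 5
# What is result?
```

Trace (tracking result):
a = 34  # -> a = 34
if a < 18:  # condition is False
elif a < 32:  # condition is False
else:
    result = a - 5  # -> result = 29

Answer: 29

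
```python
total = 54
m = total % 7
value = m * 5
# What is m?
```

Trace (tracking m):
total = 54  # -> total = 54
m = total % 7  # -> m = 5
value = m * 5  # -> value = 25

Answer: 5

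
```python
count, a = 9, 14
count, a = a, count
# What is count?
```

Trace (tracking count):
count, a = (9, 14)  # -> count = 9, a = 14
count, a = (a, count)  # -> count = 14, a = 9

Answer: 14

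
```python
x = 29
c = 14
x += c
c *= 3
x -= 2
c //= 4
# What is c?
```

Trace (tracking c):
x = 29  # -> x = 29
c = 14  # -> c = 14
x += c  # -> x = 43
c *= 3  # -> c = 42
x -= 2  # -> x = 41
c //= 4  # -> c = 10

Answer: 10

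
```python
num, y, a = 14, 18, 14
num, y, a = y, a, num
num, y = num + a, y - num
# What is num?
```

Answer: 32

Derivation:
Trace (tracking num):
num, y, a = (14, 18, 14)  # -> num = 14, y = 18, a = 14
num, y, a = (y, a, num)  # -> num = 18, y = 14, a = 14
num, y = (num + a, y - num)  # -> num = 32, y = -4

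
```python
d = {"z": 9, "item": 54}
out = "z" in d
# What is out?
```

Answer: True

Derivation:
Trace (tracking out):
d = {'z': 9, 'item': 54}  # -> d = {'z': 9, 'item': 54}
out = 'z' in d  # -> out = True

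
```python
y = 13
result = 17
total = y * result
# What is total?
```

Trace (tracking total):
y = 13  # -> y = 13
result = 17  # -> result = 17
total = y * result  # -> total = 221

Answer: 221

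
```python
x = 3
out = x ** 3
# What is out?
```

Answer: 27

Derivation:
Trace (tracking out):
x = 3  # -> x = 3
out = x ** 3  # -> out = 27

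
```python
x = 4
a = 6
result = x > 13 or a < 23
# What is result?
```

Trace (tracking result):
x = 4  # -> x = 4
a = 6  # -> a = 6
result = x > 13 or a < 23  # -> result = True

Answer: True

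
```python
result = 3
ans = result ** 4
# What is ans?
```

Trace (tracking ans):
result = 3  # -> result = 3
ans = result ** 4  # -> ans = 81

Answer: 81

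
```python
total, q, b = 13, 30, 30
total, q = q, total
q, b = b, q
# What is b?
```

Answer: 13

Derivation:
Trace (tracking b):
total, q, b = (13, 30, 30)  # -> total = 13, q = 30, b = 30
total, q = (q, total)  # -> total = 30, q = 13
q, b = (b, q)  # -> q = 30, b = 13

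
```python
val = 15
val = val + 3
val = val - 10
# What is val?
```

Trace (tracking val):
val = 15  # -> val = 15
val = val + 3  # -> val = 18
val = val - 10  # -> val = 8

Answer: 8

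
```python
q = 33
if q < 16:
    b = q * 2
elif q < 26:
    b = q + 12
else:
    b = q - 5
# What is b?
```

Answer: 28

Derivation:
Trace (tracking b):
q = 33  # -> q = 33
if q < 16:  # condition is False
elif q < 26:  # condition is False
else:
    b = q - 5  # -> b = 28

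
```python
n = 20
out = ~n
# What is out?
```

Trace (tracking out):
n = 20  # -> n = 20
out = ~n  # -> out = -21

Answer: -21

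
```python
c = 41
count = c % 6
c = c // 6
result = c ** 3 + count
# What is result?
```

Answer: 221

Derivation:
Trace (tracking result):
c = 41  # -> c = 41
count = c % 6  # -> count = 5
c = c // 6  # -> c = 6
result = c ** 3 + count  # -> result = 221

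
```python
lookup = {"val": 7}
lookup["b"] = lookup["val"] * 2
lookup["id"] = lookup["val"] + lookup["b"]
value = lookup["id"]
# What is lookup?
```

Trace (tracking lookup):
lookup = {'val': 7}  # -> lookup = {'val': 7}
lookup['b'] = lookup['val'] * 2  # -> lookup = {'val': 7, 'b': 14}
lookup['id'] = lookup['val'] + lookup['b']  # -> lookup = {'val': 7, 'b': 14, 'id': 21}
value = lookup['id']  # -> value = 21

Answer: {'val': 7, 'b': 14, 'id': 21}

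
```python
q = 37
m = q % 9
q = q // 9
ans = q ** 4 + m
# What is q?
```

Answer: 4

Derivation:
Trace (tracking q):
q = 37  # -> q = 37
m = q % 9  # -> m = 1
q = q // 9  # -> q = 4
ans = q ** 4 + m  # -> ans = 257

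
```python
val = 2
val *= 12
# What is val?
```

Answer: 24

Derivation:
Trace (tracking val):
val = 2  # -> val = 2
val *= 12  # -> val = 24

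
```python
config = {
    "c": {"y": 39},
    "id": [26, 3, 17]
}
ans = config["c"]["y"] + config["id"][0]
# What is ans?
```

Answer: 65

Derivation:
Trace (tracking ans):
config = {'c': {'y': 39}, 'id': [26, 3, 17]}  # -> config = {'c': {'y': 39}, 'id': [26, 3, 17]}
ans = config['c']['y'] + config['id'][0]  # -> ans = 65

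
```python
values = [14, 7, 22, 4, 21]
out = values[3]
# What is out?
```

Trace (tracking out):
values = [14, 7, 22, 4, 21]  # -> values = [14, 7, 22, 4, 21]
out = values[3]  # -> out = 4

Answer: 4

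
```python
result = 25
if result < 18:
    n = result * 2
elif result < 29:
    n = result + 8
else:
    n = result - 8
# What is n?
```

Trace (tracking n):
result = 25  # -> result = 25
if result < 18:  # condition is False
elif result < 29:  # condition is True
    n = result + 8  # -> n = 33

Answer: 33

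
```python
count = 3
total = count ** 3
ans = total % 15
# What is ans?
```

Trace (tracking ans):
count = 3  # -> count = 3
total = count ** 3  # -> total = 27
ans = total % 15  # -> ans = 12

Answer: 12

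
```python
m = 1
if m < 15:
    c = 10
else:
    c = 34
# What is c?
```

Trace (tracking c):
m = 1  # -> m = 1
if m < 15:  # condition is True
    c = 10  # -> c = 10

Answer: 10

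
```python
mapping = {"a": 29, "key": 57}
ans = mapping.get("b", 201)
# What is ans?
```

Trace (tracking ans):
mapping = {'a': 29, 'key': 57}  # -> mapping = {'a': 29, 'key': 57}
ans = mapping.get('b', 201)  # -> ans = 201

Answer: 201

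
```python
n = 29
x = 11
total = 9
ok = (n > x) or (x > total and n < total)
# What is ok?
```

Trace (tracking ok):
n = 29  # -> n = 29
x = 11  # -> x = 11
total = 9  # -> total = 9
ok = n > x or (x > total and n < total)  # -> ok = True

Answer: True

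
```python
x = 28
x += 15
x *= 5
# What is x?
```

Trace (tracking x):
x = 28  # -> x = 28
x += 15  # -> x = 43
x *= 5  # -> x = 215

Answer: 215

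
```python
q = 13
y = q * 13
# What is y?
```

Answer: 169

Derivation:
Trace (tracking y):
q = 13  # -> q = 13
y = q * 13  # -> y = 169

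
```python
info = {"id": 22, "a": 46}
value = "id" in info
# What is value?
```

Answer: True

Derivation:
Trace (tracking value):
info = {'id': 22, 'a': 46}  # -> info = {'id': 22, 'a': 46}
value = 'id' in info  # -> value = True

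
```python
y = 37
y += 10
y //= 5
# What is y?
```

Answer: 9

Derivation:
Trace (tracking y):
y = 37  # -> y = 37
y += 10  # -> y = 47
y //= 5  # -> y = 9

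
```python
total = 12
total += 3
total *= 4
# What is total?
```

Answer: 60

Derivation:
Trace (tracking total):
total = 12  # -> total = 12
total += 3  # -> total = 15
total *= 4  # -> total = 60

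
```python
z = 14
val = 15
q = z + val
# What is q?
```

Answer: 29

Derivation:
Trace (tracking q):
z = 14  # -> z = 14
val = 15  # -> val = 15
q = z + val  # -> q = 29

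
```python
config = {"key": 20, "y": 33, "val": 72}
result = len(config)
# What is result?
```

Answer: 3

Derivation:
Trace (tracking result):
config = {'key': 20, 'y': 33, 'val': 72}  # -> config = {'key': 20, 'y': 33, 'val': 72}
result = len(config)  # -> result = 3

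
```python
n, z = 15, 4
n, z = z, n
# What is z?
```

Trace (tracking z):
n, z = (15, 4)  # -> n = 15, z = 4
n, z = (z, n)  # -> n = 4, z = 15

Answer: 15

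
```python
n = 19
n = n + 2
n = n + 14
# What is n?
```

Trace (tracking n):
n = 19  # -> n = 19
n = n + 2  # -> n = 21
n = n + 14  # -> n = 35

Answer: 35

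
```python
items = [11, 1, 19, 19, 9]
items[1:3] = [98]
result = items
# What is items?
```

Answer: [11, 98, 19, 9]

Derivation:
Trace (tracking items):
items = [11, 1, 19, 19, 9]  # -> items = [11, 1, 19, 19, 9]
items[1:3] = [98]  # -> items = [11, 98, 19, 9]
result = items  # -> result = [11, 98, 19, 9]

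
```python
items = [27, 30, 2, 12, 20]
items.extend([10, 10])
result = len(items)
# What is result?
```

Trace (tracking result):
items = [27, 30, 2, 12, 20]  # -> items = [27, 30, 2, 12, 20]
items.extend([10, 10])  # -> items = [27, 30, 2, 12, 20, 10, 10]
result = len(items)  # -> result = 7

Answer: 7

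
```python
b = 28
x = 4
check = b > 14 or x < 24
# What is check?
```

Trace (tracking check):
b = 28  # -> b = 28
x = 4  # -> x = 4
check = b > 14 or x < 24  # -> check = True

Answer: True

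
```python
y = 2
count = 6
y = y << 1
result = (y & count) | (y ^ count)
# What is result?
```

Answer: 6

Derivation:
Trace (tracking result):
y = 2  # -> y = 2
count = 6  # -> count = 6
y = y << 1  # -> y = 4
result = y & count | y ^ count  # -> result = 6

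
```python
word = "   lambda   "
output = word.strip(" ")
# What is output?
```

Trace (tracking output):
word = '   lambda   '  # -> word = '   lambda   '
output = word.strip(' ')  # -> output = 'lambda'

Answer: 'lambda'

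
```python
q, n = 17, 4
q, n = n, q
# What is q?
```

Answer: 4

Derivation:
Trace (tracking q):
q, n = (17, 4)  # -> q = 17, n = 4
q, n = (n, q)  # -> q = 4, n = 17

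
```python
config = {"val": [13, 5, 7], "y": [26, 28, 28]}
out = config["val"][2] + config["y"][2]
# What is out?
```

Answer: 35

Derivation:
Trace (tracking out):
config = {'val': [13, 5, 7], 'y': [26, 28, 28]}  # -> config = {'val': [13, 5, 7], 'y': [26, 28, 28]}
out = config['val'][2] + config['y'][2]  # -> out = 35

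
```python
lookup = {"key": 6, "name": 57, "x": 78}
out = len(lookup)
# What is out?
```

Trace (tracking out):
lookup = {'key': 6, 'name': 57, 'x': 78}  # -> lookup = {'key': 6, 'name': 57, 'x': 78}
out = len(lookup)  # -> out = 3

Answer: 3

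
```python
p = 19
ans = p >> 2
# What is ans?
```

Answer: 4

Derivation:
Trace (tracking ans):
p = 19  # -> p = 19
ans = p >> 2  # -> ans = 4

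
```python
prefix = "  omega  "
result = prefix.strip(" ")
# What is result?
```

Answer: 'omega'

Derivation:
Trace (tracking result):
prefix = '  omega  '  # -> prefix = '  omega  '
result = prefix.strip(' ')  # -> result = 'omega'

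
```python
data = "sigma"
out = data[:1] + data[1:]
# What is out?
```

Answer: 'sigma'

Derivation:
Trace (tracking out):
data = 'sigma'  # -> data = 'sigma'
out = data[:1] + data[1:]  # -> out = 'sigma'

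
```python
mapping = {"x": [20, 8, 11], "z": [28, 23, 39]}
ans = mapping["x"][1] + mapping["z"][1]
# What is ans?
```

Answer: 31

Derivation:
Trace (tracking ans):
mapping = {'x': [20, 8, 11], 'z': [28, 23, 39]}  # -> mapping = {'x': [20, 8, 11], 'z': [28, 23, 39]}
ans = mapping['x'][1] + mapping['z'][1]  # -> ans = 31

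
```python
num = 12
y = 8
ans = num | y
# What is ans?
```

Answer: 12

Derivation:
Trace (tracking ans):
num = 12  # -> num = 12
y = 8  # -> y = 8
ans = num | y  # -> ans = 12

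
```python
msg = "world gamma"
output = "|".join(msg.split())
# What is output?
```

Trace (tracking output):
msg = 'world gamma'  # -> msg = 'world gamma'
output = '|'.join(msg.split())  # -> output = 'world|gamma'

Answer: 'world|gamma'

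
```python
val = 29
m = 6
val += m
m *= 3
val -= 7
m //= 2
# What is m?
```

Answer: 9

Derivation:
Trace (tracking m):
val = 29  # -> val = 29
m = 6  # -> m = 6
val += m  # -> val = 35
m *= 3  # -> m = 18
val -= 7  # -> val = 28
m //= 2  # -> m = 9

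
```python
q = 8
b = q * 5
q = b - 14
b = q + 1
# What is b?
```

Trace (tracking b):
q = 8  # -> q = 8
b = q * 5  # -> b = 40
q = b - 14  # -> q = 26
b = q + 1  # -> b = 27

Answer: 27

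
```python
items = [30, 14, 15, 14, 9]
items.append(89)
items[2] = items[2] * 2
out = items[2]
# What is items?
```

Answer: [30, 14, 30, 14, 9, 89]

Derivation:
Trace (tracking items):
items = [30, 14, 15, 14, 9]  # -> items = [30, 14, 15, 14, 9]
items.append(89)  # -> items = [30, 14, 15, 14, 9, 89]
items[2] = items[2] * 2  # -> items = [30, 14, 30, 14, 9, 89]
out = items[2]  # -> out = 30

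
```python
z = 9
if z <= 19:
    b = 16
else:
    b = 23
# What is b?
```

Answer: 16

Derivation:
Trace (tracking b):
z = 9  # -> z = 9
if z <= 19:  # condition is True
    b = 16  # -> b = 16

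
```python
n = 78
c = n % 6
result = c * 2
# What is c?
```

Trace (tracking c):
n = 78  # -> n = 78
c = n % 6  # -> c = 0
result = c * 2  # -> result = 0

Answer: 0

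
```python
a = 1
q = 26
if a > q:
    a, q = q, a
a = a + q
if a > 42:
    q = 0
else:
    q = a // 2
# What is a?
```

Answer: 27

Derivation:
Trace (tracking a):
a = 1  # -> a = 1
q = 26  # -> q = 26
if a > q:  # condition is False
a = a + q  # -> a = 27
if a > 42:  # condition is False
else:
    q = a // 2  # -> q = 13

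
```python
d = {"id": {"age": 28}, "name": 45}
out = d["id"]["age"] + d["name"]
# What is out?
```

Trace (tracking out):
d = {'id': {'age': 28}, 'name': 45}  # -> d = {'id': {'age': 28}, 'name': 45}
out = d['id']['age'] + d['name']  # -> out = 73

Answer: 73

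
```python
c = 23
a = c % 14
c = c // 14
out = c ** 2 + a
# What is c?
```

Trace (tracking c):
c = 23  # -> c = 23
a = c % 14  # -> a = 9
c = c // 14  # -> c = 1
out = c ** 2 + a  # -> out = 10

Answer: 1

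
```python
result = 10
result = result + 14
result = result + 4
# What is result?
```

Trace (tracking result):
result = 10  # -> result = 10
result = result + 14  # -> result = 24
result = result + 4  # -> result = 28

Answer: 28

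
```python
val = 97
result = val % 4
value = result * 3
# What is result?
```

Answer: 1

Derivation:
Trace (tracking result):
val = 97  # -> val = 97
result = val % 4  # -> result = 1
value = result * 3  # -> value = 3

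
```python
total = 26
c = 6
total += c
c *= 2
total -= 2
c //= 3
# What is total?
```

Trace (tracking total):
total = 26  # -> total = 26
c = 6  # -> c = 6
total += c  # -> total = 32
c *= 2  # -> c = 12
total -= 2  # -> total = 30
c //= 3  # -> c = 4

Answer: 30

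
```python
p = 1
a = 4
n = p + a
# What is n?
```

Trace (tracking n):
p = 1  # -> p = 1
a = 4  # -> a = 4
n = p + a  # -> n = 5

Answer: 5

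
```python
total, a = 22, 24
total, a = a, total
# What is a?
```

Answer: 22

Derivation:
Trace (tracking a):
total, a = (22, 24)  # -> total = 22, a = 24
total, a = (a, total)  # -> total = 24, a = 22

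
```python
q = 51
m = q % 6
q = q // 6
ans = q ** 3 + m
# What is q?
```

Trace (tracking q):
q = 51  # -> q = 51
m = q % 6  # -> m = 3
q = q // 6  # -> q = 8
ans = q ** 3 + m  # -> ans = 515

Answer: 8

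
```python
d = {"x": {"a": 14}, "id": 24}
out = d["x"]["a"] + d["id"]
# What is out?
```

Answer: 38

Derivation:
Trace (tracking out):
d = {'x': {'a': 14}, 'id': 24}  # -> d = {'x': {'a': 14}, 'id': 24}
out = d['x']['a'] + d['id']  # -> out = 38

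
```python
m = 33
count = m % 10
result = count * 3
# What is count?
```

Trace (tracking count):
m = 33  # -> m = 33
count = m % 10  # -> count = 3
result = count * 3  # -> result = 9

Answer: 3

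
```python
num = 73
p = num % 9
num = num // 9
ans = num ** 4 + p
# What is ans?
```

Trace (tracking ans):
num = 73  # -> num = 73
p = num % 9  # -> p = 1
num = num // 9  # -> num = 8
ans = num ** 4 + p  # -> ans = 4097

Answer: 4097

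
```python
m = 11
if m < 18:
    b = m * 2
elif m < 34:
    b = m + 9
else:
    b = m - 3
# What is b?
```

Answer: 22

Derivation:
Trace (tracking b):
m = 11  # -> m = 11
if m < 18:  # condition is True
    b = m * 2  # -> b = 22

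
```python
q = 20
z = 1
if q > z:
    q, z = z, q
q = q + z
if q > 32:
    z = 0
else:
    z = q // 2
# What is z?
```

Trace (tracking z):
q = 20  # -> q = 20
z = 1  # -> z = 1
if q > z:  # condition is True
    q, z = (z, q)  # -> q = 1, z = 20
q = q + z  # -> q = 21
if q > 32:  # condition is False
else:
    z = q // 2  # -> z = 10

Answer: 10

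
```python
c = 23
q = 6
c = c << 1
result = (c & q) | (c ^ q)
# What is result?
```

Trace (tracking result):
c = 23  # -> c = 23
q = 6  # -> q = 6
c = c << 1  # -> c = 46
result = c & q | c ^ q  # -> result = 46

Answer: 46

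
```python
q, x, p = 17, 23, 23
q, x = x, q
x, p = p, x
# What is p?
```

Trace (tracking p):
q, x, p = (17, 23, 23)  # -> q = 17, x = 23, p = 23
q, x = (x, q)  # -> q = 23, x = 17
x, p = (p, x)  # -> x = 23, p = 17

Answer: 17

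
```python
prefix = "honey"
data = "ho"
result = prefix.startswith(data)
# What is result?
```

Trace (tracking result):
prefix = 'honey'  # -> prefix = 'honey'
data = 'ho'  # -> data = 'ho'
result = prefix.startswith(data)  # -> result = True

Answer: True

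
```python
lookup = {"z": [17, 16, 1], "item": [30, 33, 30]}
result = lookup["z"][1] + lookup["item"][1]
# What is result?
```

Answer: 49

Derivation:
Trace (tracking result):
lookup = {'z': [17, 16, 1], 'item': [30, 33, 30]}  # -> lookup = {'z': [17, 16, 1], 'item': [30, 33, 30]}
result = lookup['z'][1] + lookup['item'][1]  # -> result = 49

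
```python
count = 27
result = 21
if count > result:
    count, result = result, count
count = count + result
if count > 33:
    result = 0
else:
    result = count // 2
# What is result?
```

Answer: 0

Derivation:
Trace (tracking result):
count = 27  # -> count = 27
result = 21  # -> result = 21
if count > result:  # condition is True
    count, result = (result, count)  # -> count = 21, result = 27
count = count + result  # -> count = 48
if count > 33:  # condition is True
    result = 0  # -> result = 0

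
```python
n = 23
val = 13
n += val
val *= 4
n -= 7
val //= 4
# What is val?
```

Answer: 13

Derivation:
Trace (tracking val):
n = 23  # -> n = 23
val = 13  # -> val = 13
n += val  # -> n = 36
val *= 4  # -> val = 52
n -= 7  # -> n = 29
val //= 4  # -> val = 13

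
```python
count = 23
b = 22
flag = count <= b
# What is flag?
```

Trace (tracking flag):
count = 23  # -> count = 23
b = 22  # -> b = 22
flag = count <= b  # -> flag = False

Answer: False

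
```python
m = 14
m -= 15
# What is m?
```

Answer: -1

Derivation:
Trace (tracking m):
m = 14  # -> m = 14
m -= 15  # -> m = -1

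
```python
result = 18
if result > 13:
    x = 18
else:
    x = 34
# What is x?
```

Trace (tracking x):
result = 18  # -> result = 18
if result > 13:  # condition is True
    x = 18  # -> x = 18

Answer: 18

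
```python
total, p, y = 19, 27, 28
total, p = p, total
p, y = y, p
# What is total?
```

Trace (tracking total):
total, p, y = (19, 27, 28)  # -> total = 19, p = 27, y = 28
total, p = (p, total)  # -> total = 27, p = 19
p, y = (y, p)  # -> p = 28, y = 19

Answer: 27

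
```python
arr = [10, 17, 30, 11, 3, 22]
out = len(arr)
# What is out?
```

Answer: 6

Derivation:
Trace (tracking out):
arr = [10, 17, 30, 11, 3, 22]  # -> arr = [10, 17, 30, 11, 3, 22]
out = len(arr)  # -> out = 6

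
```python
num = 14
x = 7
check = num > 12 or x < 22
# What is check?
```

Answer: True

Derivation:
Trace (tracking check):
num = 14  # -> num = 14
x = 7  # -> x = 7
check = num > 12 or x < 22  # -> check = True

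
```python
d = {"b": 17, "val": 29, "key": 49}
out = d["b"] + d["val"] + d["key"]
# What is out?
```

Trace (tracking out):
d = {'b': 17, 'val': 29, 'key': 49}  # -> d = {'b': 17, 'val': 29, 'key': 49}
out = d['b'] + d['val'] + d['key']  # -> out = 95

Answer: 95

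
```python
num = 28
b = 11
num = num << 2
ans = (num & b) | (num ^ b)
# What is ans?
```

Trace (tracking ans):
num = 28  # -> num = 28
b = 11  # -> b = 11
num = num << 2  # -> num = 112
ans = num & b | num ^ b  # -> ans = 123

Answer: 123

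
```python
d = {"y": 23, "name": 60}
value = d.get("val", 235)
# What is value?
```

Answer: 235

Derivation:
Trace (tracking value):
d = {'y': 23, 'name': 60}  # -> d = {'y': 23, 'name': 60}
value = d.get('val', 235)  # -> value = 235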